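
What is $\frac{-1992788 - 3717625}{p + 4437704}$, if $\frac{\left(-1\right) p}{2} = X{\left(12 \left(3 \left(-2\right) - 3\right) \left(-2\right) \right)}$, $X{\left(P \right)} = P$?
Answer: $- \frac{5710413}{4437272} \approx -1.2869$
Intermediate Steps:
$p = -432$ ($p = - 2 \cdot 12 \left(3 \left(-2\right) - 3\right) \left(-2\right) = - 2 \cdot 12 \left(-6 - 3\right) \left(-2\right) = - 2 \cdot 12 \left(-9\right) \left(-2\right) = - 2 \left(\left(-108\right) \left(-2\right)\right) = \left(-2\right) 216 = -432$)
$\frac{-1992788 - 3717625}{p + 4437704} = \frac{-1992788 - 3717625}{-432 + 4437704} = - \frac{5710413}{4437272}$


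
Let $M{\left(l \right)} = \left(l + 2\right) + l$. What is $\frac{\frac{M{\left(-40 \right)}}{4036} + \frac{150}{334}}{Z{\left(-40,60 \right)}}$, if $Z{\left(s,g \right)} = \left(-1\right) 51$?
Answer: $- \frac{48279}{5729102} \approx -0.008427$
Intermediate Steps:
$M{\left(l \right)} = 2 + 2 l$ ($M{\left(l \right)} = \left(2 + l\right) + l = 2 + 2 l$)
$Z{\left(s,g \right)} = -51$
$\frac{\frac{M{\left(-40 \right)}}{4036} + \frac{150}{334}}{Z{\left(-40,60 \right)}} = \frac{\frac{2 + 2 \left(-40\right)}{4036} + \frac{150}{334}}{-51} = \left(\left(2 - 80\right) \frac{1}{4036} + 150 \cdot \frac{1}{334}\right) \left(- \frac{1}{51}\right) = \left(\left(-78\right) \frac{1}{4036} + \frac{75}{167}\right) \left(- \frac{1}{51}\right) = \left(- \frac{39}{2018} + \frac{75}{167}\right) \left(- \frac{1}{51}\right) = \frac{144837}{337006} \left(- \frac{1}{51}\right) = - \frac{48279}{5729102}$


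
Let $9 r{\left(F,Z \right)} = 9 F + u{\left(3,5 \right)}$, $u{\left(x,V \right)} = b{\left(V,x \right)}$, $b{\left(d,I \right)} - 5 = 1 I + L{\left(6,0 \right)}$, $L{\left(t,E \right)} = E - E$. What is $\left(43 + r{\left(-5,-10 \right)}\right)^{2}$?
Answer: $\frac{122500}{81} \approx 1512.3$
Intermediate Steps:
$L{\left(t,E \right)} = 0$
$b{\left(d,I \right)} = 5 + I$ ($b{\left(d,I \right)} = 5 + \left(1 I + 0\right) = 5 + \left(I + 0\right) = 5 + I$)
$u{\left(x,V \right)} = 5 + x$
$r{\left(F,Z \right)} = \frac{8}{9} + F$ ($r{\left(F,Z \right)} = \frac{9 F + \left(5 + 3\right)}{9} = \frac{9 F + 8}{9} = \frac{8 + 9 F}{9} = \frac{8}{9} + F$)
$\left(43 + r{\left(-5,-10 \right)}\right)^{2} = \left(43 + \left(\frac{8}{9} - 5\right)\right)^{2} = \left(43 - \frac{37}{9}\right)^{2} = \left(\frac{350}{9}\right)^{2} = \frac{122500}{81}$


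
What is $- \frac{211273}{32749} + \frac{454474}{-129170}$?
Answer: $- \frac{21086851218}{2115094165} \approx -9.9697$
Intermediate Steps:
$- \frac{211273}{32749} + \frac{454474}{-129170} = \left(-211273\right) \frac{1}{32749} + 454474 \left(- \frac{1}{129170}\right) = - \frac{211273}{32749} - \frac{227237}{64585} = - \frac{21086851218}{2115094165}$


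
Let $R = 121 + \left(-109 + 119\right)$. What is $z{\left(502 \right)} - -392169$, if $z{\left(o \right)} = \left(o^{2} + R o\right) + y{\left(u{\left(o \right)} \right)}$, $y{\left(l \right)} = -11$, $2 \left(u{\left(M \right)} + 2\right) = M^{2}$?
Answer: $709924$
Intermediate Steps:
$u{\left(M \right)} = -2 + \frac{M^{2}}{2}$
$R = 131$ ($R = 121 + 10 = 131$)
$z{\left(o \right)} = -11 + o^{2} + 131 o$ ($z{\left(o \right)} = \left(o^{2} + 131 o\right) - 11 = -11 + o^{2} + 131 o$)
$z{\left(502 \right)} - -392169 = \left(-11 + 502^{2} + 131 \cdot 502\right) - -392169 = \left(-11 + 252004 + 65762\right) + 392169 = 317755 + 392169 = 709924$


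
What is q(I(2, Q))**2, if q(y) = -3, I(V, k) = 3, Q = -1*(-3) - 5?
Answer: 9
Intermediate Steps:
Q = -2 (Q = 3 - 5 = -2)
q(I(2, Q))**2 = (-3)**2 = 9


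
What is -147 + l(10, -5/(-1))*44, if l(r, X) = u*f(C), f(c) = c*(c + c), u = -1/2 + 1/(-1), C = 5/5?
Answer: -279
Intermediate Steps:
C = 1 (C = 5*(1/5) = 1)
u = -3/2 (u = -1*1/2 + 1*(-1) = -1/2 - 1 = -3/2 ≈ -1.5000)
f(c) = 2*c**2 (f(c) = c*(2*c) = 2*c**2)
l(r, X) = -3 (l(r, X) = -3*1**2 = -3)
-147 + l(10, -5/(-1))*44 = -147 - 3*44 = -147 - 132 = -279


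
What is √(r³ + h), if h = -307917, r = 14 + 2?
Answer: I*√303821 ≈ 551.2*I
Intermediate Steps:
r = 16
√(r³ + h) = √(16³ - 307917) = √(4096 - 307917) = √(-303821) = I*√303821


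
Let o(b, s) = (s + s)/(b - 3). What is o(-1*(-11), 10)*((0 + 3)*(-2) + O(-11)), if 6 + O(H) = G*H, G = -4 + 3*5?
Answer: -665/2 ≈ -332.50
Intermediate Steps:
o(b, s) = 2*s/(-3 + b) (o(b, s) = (2*s)/(-3 + b) = 2*s/(-3 + b))
G = 11 (G = -4 + 15 = 11)
O(H) = -6 + 11*H
o(-1*(-11), 10)*((0 + 3)*(-2) + O(-11)) = (2*10/(-3 - 1*(-11)))*((0 + 3)*(-2) + (-6 + 11*(-11))) = (2*10/(-3 + 11))*(3*(-2) + (-6 - 121)) = (2*10/8)*(-6 - 127) = (2*10*(1/8))*(-133) = (5/2)*(-133) = -665/2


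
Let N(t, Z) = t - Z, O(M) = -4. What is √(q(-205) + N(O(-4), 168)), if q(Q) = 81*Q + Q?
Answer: I*√16982 ≈ 130.31*I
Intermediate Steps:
q(Q) = 82*Q
√(q(-205) + N(O(-4), 168)) = √(82*(-205) + (-4 - 1*168)) = √(-16810 + (-4 - 168)) = √(-16810 - 172) = √(-16982) = I*√16982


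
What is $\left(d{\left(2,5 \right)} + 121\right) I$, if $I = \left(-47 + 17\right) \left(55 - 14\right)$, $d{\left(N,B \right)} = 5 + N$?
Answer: $-157440$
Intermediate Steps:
$I = -1230$ ($I = \left(-30\right) 41 = -1230$)
$\left(d{\left(2,5 \right)} + 121\right) I = \left(\left(5 + 2\right) + 121\right) \left(-1230\right) = \left(7 + 121\right) \left(-1230\right) = 128 \left(-1230\right) = -157440$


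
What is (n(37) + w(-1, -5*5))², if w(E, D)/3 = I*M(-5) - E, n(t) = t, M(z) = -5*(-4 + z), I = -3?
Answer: 133225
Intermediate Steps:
M(z) = 20 - 5*z
w(E, D) = -405 - 3*E (w(E, D) = 3*(-3*(20 - 5*(-5)) - E) = 3*(-3*(20 + 25) - E) = 3*(-3*45 - E) = 3*(-135 - E) = -405 - 3*E)
(n(37) + w(-1, -5*5))² = (37 + (-405 - 3*(-1)))² = (37 + (-405 + 3))² = (37 - 402)² = (-365)² = 133225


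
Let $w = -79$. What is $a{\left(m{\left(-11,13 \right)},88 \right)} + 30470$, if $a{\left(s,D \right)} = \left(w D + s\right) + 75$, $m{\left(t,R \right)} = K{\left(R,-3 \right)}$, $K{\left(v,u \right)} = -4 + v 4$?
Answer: $23641$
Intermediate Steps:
$K{\left(v,u \right)} = -4 + 4 v$
$m{\left(t,R \right)} = -4 + 4 R$
$a{\left(s,D \right)} = 75 + s - 79 D$ ($a{\left(s,D \right)} = \left(- 79 D + s\right) + 75 = \left(s - 79 D\right) + 75 = 75 + s - 79 D$)
$a{\left(m{\left(-11,13 \right)},88 \right)} + 30470 = \left(75 + \left(-4 + 4 \cdot 13\right) - 6952\right) + 30470 = \left(75 + \left(-4 + 52\right) - 6952\right) + 30470 = \left(75 + 48 - 6952\right) + 30470 = -6829 + 30470 = 23641$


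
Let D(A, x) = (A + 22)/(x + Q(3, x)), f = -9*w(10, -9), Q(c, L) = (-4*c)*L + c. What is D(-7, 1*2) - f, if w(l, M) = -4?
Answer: -699/19 ≈ -36.789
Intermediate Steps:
Q(c, L) = c - 4*L*c (Q(c, L) = -4*L*c + c = c - 4*L*c)
f = 36 (f = -9*(-4) = 36)
D(A, x) = (22 + A)/(3 - 11*x) (D(A, x) = (A + 22)/(x + 3*(1 - 4*x)) = (22 + A)/(x + (3 - 12*x)) = (22 + A)/(3 - 11*x))
D(-7, 1*2) - f = (22 - 7)/(3 - 11*2) - 1*36 = 15/(3 - 11*2) - 36 = 15/(3 - 22) - 36 = 15/(-19) - 36 = -1/19*15 - 36 = -15/19 - 36 = -699/19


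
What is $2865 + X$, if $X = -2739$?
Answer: $126$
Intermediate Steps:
$2865 + X = 2865 - 2739 = 126$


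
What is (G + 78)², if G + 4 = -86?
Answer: 144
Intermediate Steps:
G = -90 (G = -4 - 86 = -90)
(G + 78)² = (-90 + 78)² = (-12)² = 144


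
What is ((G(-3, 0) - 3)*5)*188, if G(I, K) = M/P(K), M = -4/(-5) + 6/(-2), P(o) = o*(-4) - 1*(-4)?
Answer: -3337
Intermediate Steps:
P(o) = 4 - 4*o (P(o) = -4*o + 4 = 4 - 4*o)
M = -11/5 (M = -4*(-⅕) + 6*(-½) = ⅘ - 3 = -11/5 ≈ -2.2000)
G(I, K) = -11/(5*(4 - 4*K))
((G(-3, 0) - 3)*5)*188 = ((11/(20*(-1 + 0)) - 3)*5)*188 = (((11/20)/(-1) - 3)*5)*188 = (((11/20)*(-1) - 3)*5)*188 = ((-11/20 - 3)*5)*188 = -71/20*5*188 = -71/4*188 = -3337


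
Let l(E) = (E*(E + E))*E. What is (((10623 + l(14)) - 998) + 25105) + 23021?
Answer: 63239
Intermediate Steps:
l(E) = 2*E³ (l(E) = (E*(2*E))*E = (2*E²)*E = 2*E³)
(((10623 + l(14)) - 998) + 25105) + 23021 = (((10623 + 2*14³) - 998) + 25105) + 23021 = (((10623 + 2*2744) - 998) + 25105) + 23021 = (((10623 + 5488) - 998) + 25105) + 23021 = ((16111 - 998) + 25105) + 23021 = (15113 + 25105) + 23021 = 40218 + 23021 = 63239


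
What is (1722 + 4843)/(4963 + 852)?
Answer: 1313/1163 ≈ 1.1290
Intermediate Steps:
(1722 + 4843)/(4963 + 852) = 6565/5815 = 6565*(1/5815) = 1313/1163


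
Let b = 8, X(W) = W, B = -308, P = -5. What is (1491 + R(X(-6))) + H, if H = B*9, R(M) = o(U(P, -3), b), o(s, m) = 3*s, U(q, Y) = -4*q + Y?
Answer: -1230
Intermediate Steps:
U(q, Y) = Y - 4*q
R(M) = 51 (R(M) = 3*(-3 - 4*(-5)) = 3*(-3 + 20) = 3*17 = 51)
H = -2772 (H = -308*9 = -2772)
(1491 + R(X(-6))) + H = (1491 + 51) - 2772 = 1542 - 2772 = -1230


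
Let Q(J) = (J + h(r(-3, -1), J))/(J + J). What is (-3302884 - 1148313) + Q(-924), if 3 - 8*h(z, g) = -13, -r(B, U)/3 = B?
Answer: -4112905567/924 ≈ -4.4512e+6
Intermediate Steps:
r(B, U) = -3*B
h(z, g) = 2 (h(z, g) = 3/8 - ⅛*(-13) = 3/8 + 13/8 = 2)
Q(J) = (2 + J)/(2*J) (Q(J) = (J + 2)/(J + J) = (2 + J)/((2*J)) = (2 + J)*(1/(2*J)) = (2 + J)/(2*J))
(-3302884 - 1148313) + Q(-924) = (-3302884 - 1148313) + (½)*(2 - 924)/(-924) = -4451197 + (½)*(-1/924)*(-922) = -4451197 + 461/924 = -4112905567/924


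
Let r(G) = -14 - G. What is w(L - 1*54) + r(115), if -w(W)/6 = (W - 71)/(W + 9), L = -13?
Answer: -4155/29 ≈ -143.28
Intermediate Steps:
w(W) = -6*(-71 + W)/(9 + W) (w(W) = -6*(W - 71)/(W + 9) = -6*(-71 + W)/(9 + W))
w(L - 1*54) + r(115) = 6*(71 - (-13 - 1*54))/(9 + (-13 - 1*54)) + (-14 - 1*115) = 6*(71 - (-13 - 54))/(9 + (-13 - 54)) + (-14 - 115) = 6*(71 - 1*(-67))/(9 - 67) - 129 = 6*(71 + 67)/(-58) - 129 = 6*(-1/58)*138 - 129 = -414/29 - 129 = -4155/29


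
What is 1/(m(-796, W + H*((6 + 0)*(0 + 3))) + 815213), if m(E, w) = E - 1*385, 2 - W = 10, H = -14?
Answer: 1/814032 ≈ 1.2285e-6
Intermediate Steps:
W = -8 (W = 2 - 1*10 = 2 - 10 = -8)
m(E, w) = -385 + E (m(E, w) = E - 385 = -385 + E)
1/(m(-796, W + H*((6 + 0)*(0 + 3))) + 815213) = 1/((-385 - 796) + 815213) = 1/(-1181 + 815213) = 1/814032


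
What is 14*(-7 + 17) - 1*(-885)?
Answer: 1025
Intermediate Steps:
14*(-7 + 17) - 1*(-885) = 14*10 + 885 = 140 + 885 = 1025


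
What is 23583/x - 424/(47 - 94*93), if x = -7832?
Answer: -201733417/68099240 ≈ -2.9623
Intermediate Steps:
23583/x - 424/(47 - 94*93) = 23583/(-7832) - 424/(47 - 94*93) = 23583*(-1/7832) - 424/(47 - 8742) = -23583/7832 - 424/(-8695) = -23583/7832 - 424*(-1/8695) = -23583/7832 + 424/8695 = -201733417/68099240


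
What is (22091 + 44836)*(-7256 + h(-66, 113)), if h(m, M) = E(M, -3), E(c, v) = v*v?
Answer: -485019969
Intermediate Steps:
E(c, v) = v²
h(m, M) = 9 (h(m, M) = (-3)² = 9)
(22091 + 44836)*(-7256 + h(-66, 113)) = (22091 + 44836)*(-7256 + 9) = 66927*(-7247) = -485019969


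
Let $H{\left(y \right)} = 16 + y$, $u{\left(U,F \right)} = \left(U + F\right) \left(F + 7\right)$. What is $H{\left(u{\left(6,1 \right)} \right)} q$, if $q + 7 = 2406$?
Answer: $172728$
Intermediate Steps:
$u{\left(U,F \right)} = \left(7 + F\right) \left(F + U\right)$ ($u{\left(U,F \right)} = \left(F + U\right) \left(7 + F\right) = \left(7 + F\right) \left(F + U\right)$)
$q = 2399$ ($q = -7 + 2406 = 2399$)
$H{\left(u{\left(6,1 \right)} \right)} q = \left(16 + \left(1^{2} + 7 \cdot 1 + 7 \cdot 6 + 1 \cdot 6\right)\right) 2399 = \left(16 + \left(1 + 7 + 42 + 6\right)\right) 2399 = \left(16 + 56\right) 2399 = 72 \cdot 2399 = 172728$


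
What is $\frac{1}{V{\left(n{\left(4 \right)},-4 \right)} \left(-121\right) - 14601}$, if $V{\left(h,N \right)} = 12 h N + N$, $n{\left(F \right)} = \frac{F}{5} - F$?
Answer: $- \frac{5}{163513} \approx -3.0579 \cdot 10^{-5}$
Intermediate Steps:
$n{\left(F \right)} = - \frac{4 F}{5}$ ($n{\left(F \right)} = F \frac{1}{5} - F = \frac{F}{5} - F = - \frac{4 F}{5}$)
$V{\left(h,N \right)} = N + 12 N h$ ($V{\left(h,N \right)} = 12 N h + N = N + 12 N h$)
$\frac{1}{V{\left(n{\left(4 \right)},-4 \right)} \left(-121\right) - 14601} = \frac{1}{- 4 \left(1 + 12 \left(\left(- \frac{4}{5}\right) 4\right)\right) \left(-121\right) - 14601} = \frac{1}{- 4 \left(1 + 12 \left(- \frac{16}{5}\right)\right) \left(-121\right) - 14601} = \frac{1}{- 4 \left(1 - \frac{192}{5}\right) \left(-121\right) - 14601} = \frac{1}{\left(-4\right) \left(- \frac{187}{5}\right) \left(-121\right) - 14601} = \frac{1}{\frac{748}{5} \left(-121\right) - 14601} = \frac{1}{- \frac{90508}{5} - 14601} = \frac{1}{- \frac{163513}{5}} = - \frac{5}{163513}$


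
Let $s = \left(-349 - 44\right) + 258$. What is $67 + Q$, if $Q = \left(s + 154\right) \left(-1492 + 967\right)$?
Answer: $-9908$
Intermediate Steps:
$s = -135$ ($s = -393 + 258 = -135$)
$Q = -9975$ ($Q = \left(-135 + 154\right) \left(-1492 + 967\right) = 19 \left(-525\right) = -9975$)
$67 + Q = 67 - 9975 = -9908$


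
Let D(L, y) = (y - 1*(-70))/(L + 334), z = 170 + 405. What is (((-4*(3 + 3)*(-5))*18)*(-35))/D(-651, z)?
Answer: 1597680/43 ≈ 37155.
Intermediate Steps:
z = 575
D(L, y) = (70 + y)/(334 + L) (D(L, y) = (y + 70)/(334 + L) = (70 + y)/(334 + L))
(((-4*(3 + 3)*(-5))*18)*(-35))/D(-651, z) = (((-4*(3 + 3)*(-5))*18)*(-35))/(((70 + 575)/(334 - 651))) = (((-4*6*(-5))*18)*(-35))/((645/(-317))) = ((-24*(-5)*18)*(-35))/((-1/317*645)) = ((120*18)*(-35))/(-645/317) = (2160*(-35))*(-317/645) = -75600*(-317/645) = 1597680/43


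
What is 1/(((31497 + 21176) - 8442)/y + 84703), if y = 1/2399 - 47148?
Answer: 113108051/9580485133684 ≈ 1.1806e-5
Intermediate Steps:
y = -113108051/2399 (y = 1/2399 - 47148 = -113108051/2399 ≈ -47148.)
1/(((31497 + 21176) - 8442)/y + 84703) = 1/(((31497 + 21176) - 8442)/(-113108051/2399) + 84703) = 1/((52673 - 8442)*(-2399/113108051) + 84703) = 1/(44231*(-2399/113108051) + 84703) = 1/(-106110169/113108051 + 84703) = 1/(9580485133684/113108051) = 113108051/9580485133684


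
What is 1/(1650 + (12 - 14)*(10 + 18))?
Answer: 1/1594 ≈ 0.00062735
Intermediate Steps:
1/(1650 + (12 - 14)*(10 + 18)) = 1/(1650 - 2*28) = 1/(1650 - 56) = 1/1594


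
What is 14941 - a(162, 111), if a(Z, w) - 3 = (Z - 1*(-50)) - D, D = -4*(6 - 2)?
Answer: 14710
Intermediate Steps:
D = -16 (D = -4*4 = -16)
a(Z, w) = 69 + Z (a(Z, w) = 3 + ((Z - 1*(-50)) - 1*(-16)) = 3 + ((Z + 50) + 16) = 3 + ((50 + Z) + 16) = 3 + (66 + Z) = 69 + Z)
14941 - a(162, 111) = 14941 - (69 + 162) = 14941 - 1*231 = 14941 - 231 = 14710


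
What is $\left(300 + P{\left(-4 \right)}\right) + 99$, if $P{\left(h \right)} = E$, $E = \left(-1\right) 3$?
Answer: $396$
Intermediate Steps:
$E = -3$
$P{\left(h \right)} = -3$
$\left(300 + P{\left(-4 \right)}\right) + 99 = \left(300 - 3\right) + 99 = 297 + 99 = 396$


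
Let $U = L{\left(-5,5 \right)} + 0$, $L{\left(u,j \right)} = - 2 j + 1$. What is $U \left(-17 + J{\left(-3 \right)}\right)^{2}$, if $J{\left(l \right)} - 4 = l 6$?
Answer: $-8649$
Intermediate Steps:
$J{\left(l \right)} = 4 + 6 l$ ($J{\left(l \right)} = 4 + l 6 = 4 + 6 l$)
$L{\left(u,j \right)} = 1 - 2 j$
$U = -9$ ($U = \left(1 - 10\right) + 0 = -9 + 0 = -9$)
$U \left(-17 + J{\left(-3 \right)}\right)^{2} = - 9 \left(-17 + \left(4 + 6 \left(-3\right)\right)\right)^{2} = - 9 \left(-17 + \left(4 - 18\right)\right)^{2} = - 9 \left(-17 - 14\right)^{2} = - 9 \left(-31\right)^{2} = \left(-9\right) 961 = -8649$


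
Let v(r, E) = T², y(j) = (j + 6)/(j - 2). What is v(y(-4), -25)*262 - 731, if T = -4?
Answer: 3461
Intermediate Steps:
y(j) = (6 + j)/(-2 + j)
v(r, E) = 16 (v(r, E) = (-4)² = 16)
v(y(-4), -25)*262 - 731 = 16*262 - 731 = 4192 - 731 = 3461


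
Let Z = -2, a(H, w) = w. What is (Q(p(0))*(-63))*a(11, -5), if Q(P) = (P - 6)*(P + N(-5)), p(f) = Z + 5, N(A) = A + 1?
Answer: 945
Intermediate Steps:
N(A) = 1 + A
p(f) = 3 (p(f) = -2 + 5 = 3)
Q(P) = (-6 + P)*(-4 + P) (Q(P) = (P - 6)*(P + (1 - 5)) = (-6 + P)*(P - 4) = (-6 + P)*(-4 + P))
(Q(p(0))*(-63))*a(11, -5) = ((24 + 3**2 - 10*3)*(-63))*(-5) = ((24 + 9 - 30)*(-63))*(-5) = (3*(-63))*(-5) = -189*(-5) = 945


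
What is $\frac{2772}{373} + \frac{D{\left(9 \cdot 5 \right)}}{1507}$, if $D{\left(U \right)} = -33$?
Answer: $\frac{378645}{51101} \approx 7.4097$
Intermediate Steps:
$\frac{2772}{373} + \frac{D{\left(9 \cdot 5 \right)}}{1507} = \frac{2772}{373} - \frac{33}{1507} = 2772 \cdot \frac{1}{373} - \frac{3}{137} = \frac{2772}{373} - \frac{3}{137} = \frac{378645}{51101}$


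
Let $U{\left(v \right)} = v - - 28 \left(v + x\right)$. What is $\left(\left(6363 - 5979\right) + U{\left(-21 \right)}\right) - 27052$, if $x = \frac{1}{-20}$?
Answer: $- \frac{136392}{5} \approx -27278.0$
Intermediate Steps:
$x = - \frac{1}{20} \approx -0.05$
$U{\left(v \right)} = - \frac{7}{5} + 29 v$ ($U{\left(v \right)} = v - - 28 \left(v - \frac{1}{20}\right) = v - - 28 \left(- \frac{1}{20} + v\right) = v - \left(\frac{7}{5} - 28 v\right) = v + \left(- \frac{7}{5} + 28 v\right) = - \frac{7}{5} + 29 v$)
$\left(\left(6363 - 5979\right) + U{\left(-21 \right)}\right) - 27052 = \left(\left(6363 - 5979\right) + \left(- \frac{7}{5} + 29 \left(-21\right)\right)\right) - 27052 = \left(384 - \frac{3052}{5}\right) - 27052 = - \frac{1132}{5} - 27052 = - \frac{136392}{5}$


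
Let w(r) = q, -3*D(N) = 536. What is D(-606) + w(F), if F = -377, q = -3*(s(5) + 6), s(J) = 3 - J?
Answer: -572/3 ≈ -190.67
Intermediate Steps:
D(N) = -536/3 (D(N) = -⅓*536 = -536/3)
q = -12 (q = -3*((3 - 1*5) + 6) = -3*((3 - 5) + 6) = -3*(-2 + 6) = -3*4 = -12)
w(r) = -12
D(-606) + w(F) = -536/3 - 12 = -572/3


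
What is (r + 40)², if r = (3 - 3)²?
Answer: 1600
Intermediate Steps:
r = 0 (r = 0² = 0)
(r + 40)² = (0 + 40)² = 40² = 1600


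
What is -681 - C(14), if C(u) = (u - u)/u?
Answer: -681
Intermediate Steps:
C(u) = 0 (C(u) = 0/u = 0)
-681 - C(14) = -681 - 1*0 = -681 + 0 = -681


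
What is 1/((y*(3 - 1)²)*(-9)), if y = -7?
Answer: 1/252 ≈ 0.0039683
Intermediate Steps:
1/((y*(3 - 1)²)*(-9)) = 1/(-7*(3 - 1)²*(-9)) = 1/(-7*2²*(-9)) = 1/(-7*4*(-9)) = 1/(-28*(-9)) = 1/252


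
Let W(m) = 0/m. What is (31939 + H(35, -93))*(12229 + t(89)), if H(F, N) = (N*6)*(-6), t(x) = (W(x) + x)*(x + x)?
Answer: 990541377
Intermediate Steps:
W(m) = 0
t(x) = 2*x**2 (t(x) = (0 + x)*(x + x) = x*(2*x) = 2*x**2)
H(F, N) = -36*N (H(F, N) = (6*N)*(-6) = -36*N)
(31939 + H(35, -93))*(12229 + t(89)) = (31939 - 36*(-93))*(12229 + 2*89**2) = (31939 + 3348)*(12229 + 2*7921) = 35287*(12229 + 15842) = 35287*28071 = 990541377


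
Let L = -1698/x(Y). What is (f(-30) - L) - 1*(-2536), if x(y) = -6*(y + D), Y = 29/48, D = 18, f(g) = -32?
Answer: 2222488/893 ≈ 2488.8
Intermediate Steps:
Y = 29/48 (Y = 29*(1/48) = 29/48 ≈ 0.60417)
x(y) = -108 - 6*y (x(y) = -6*(y + 18) = -6*(18 + y) = -108 - 6*y)
L = 13584/893 (L = -1698/(-108 - 6*29/48) = -1698/(-108 - 29/8) = -1698/(-893/8) = -1698*(-8/893) = 13584/893 ≈ 15.212)
(f(-30) - L) - 1*(-2536) = (-32 - 1*13584/893) - 1*(-2536) = (-32 - 13584/893) + 2536 = -42160/893 + 2536 = 2222488/893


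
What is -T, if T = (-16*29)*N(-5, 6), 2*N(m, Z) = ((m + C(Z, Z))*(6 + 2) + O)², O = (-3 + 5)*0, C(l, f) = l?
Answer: 14848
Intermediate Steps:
O = 0 (O = 2*0 = 0)
N(m, Z) = (8*Z + 8*m)²/2 (N(m, Z) = ((m + Z)*(6 + 2) + 0)²/2 = ((Z + m)*8 + 0)²/2 = ((8*Z + 8*m) + 0)²/2 = (8*Z + 8*m)²/2)
T = -14848 (T = (-16*29)*(32*(6 - 5)²) = -14848*1² = -14848 ≈ -14848.)
-T = -1*(-14848) = 14848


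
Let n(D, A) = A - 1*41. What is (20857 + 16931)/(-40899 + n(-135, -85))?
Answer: -12596/13675 ≈ -0.92110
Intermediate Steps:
n(D, A) = -41 + A (n(D, A) = A - 41 = -41 + A)
(20857 + 16931)/(-40899 + n(-135, -85)) = (20857 + 16931)/(-40899 + (-41 - 85)) = 37788/(-40899 - 126) = 37788/(-41025) = 37788*(-1/41025) = -12596/13675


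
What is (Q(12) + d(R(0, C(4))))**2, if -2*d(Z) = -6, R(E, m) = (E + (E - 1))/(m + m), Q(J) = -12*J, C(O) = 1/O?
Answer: 19881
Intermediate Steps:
C(O) = 1/O
R(E, m) = (-1 + 2*E)/(2*m) (R(E, m) = (E + (-1 + E))/((2*m)) = (-1 + 2*E)*(1/(2*m)) = (-1 + 2*E)/(2*m))
d(Z) = 3 (d(Z) = -1/2*(-6) = 3)
(Q(12) + d(R(0, C(4))))**2 = (-12*12 + 3)**2 = (-144 + 3)**2 = (-141)**2 = 19881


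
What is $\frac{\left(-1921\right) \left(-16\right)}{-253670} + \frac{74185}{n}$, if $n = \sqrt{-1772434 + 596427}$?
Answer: $- \frac{15368}{126835} - \frac{74185 i \sqrt{1176007}}{1176007} \approx -0.12117 - 68.409 i$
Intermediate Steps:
$n = i \sqrt{1176007}$ ($n = \sqrt{-1176007} = i \sqrt{1176007} \approx 1084.4 i$)
$\frac{\left(-1921\right) \left(-16\right)}{-253670} + \frac{74185}{n} = \frac{\left(-1921\right) \left(-16\right)}{-253670} + \frac{74185}{i \sqrt{1176007}} = 30736 \left(- \frac{1}{253670}\right) + 74185 \left(- \frac{i \sqrt{1176007}}{1176007}\right) = - \frac{15368}{126835} - \frac{74185 i \sqrt{1176007}}{1176007}$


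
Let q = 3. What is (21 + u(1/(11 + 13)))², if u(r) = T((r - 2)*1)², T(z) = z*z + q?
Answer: 504777996580225/110075314176 ≈ 4585.8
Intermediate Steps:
T(z) = 3 + z² (T(z) = z*z + 3 = z² + 3 = 3 + z²)
u(r) = (3 + (-2 + r)²)² (u(r) = (3 + ((r - 2)*1)²)² = (3 + ((-2 + r)*1)²)² = (3 + (-2 + r)²)²)
(21 + u(1/(11 + 13)))² = (21 + (3 + (-2 + 1/(11 + 13))²)²)² = (21 + (3 + (-2 + 1/24)²)²)² = (21 + (3 + (-47/24)²)²)² = (21 + (3 + 2209/576)²)² = (21 + (3937/576)²)² = (21 + 15499969/331776)² = (22467265/331776)² = 504777996580225/110075314176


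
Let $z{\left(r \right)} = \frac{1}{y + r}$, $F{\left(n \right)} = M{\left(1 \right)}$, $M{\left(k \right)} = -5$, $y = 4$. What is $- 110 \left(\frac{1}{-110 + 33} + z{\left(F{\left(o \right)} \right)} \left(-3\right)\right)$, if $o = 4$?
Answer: $- \frac{2300}{7} \approx -328.57$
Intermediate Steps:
$F{\left(n \right)} = -5$
$z{\left(r \right)} = \frac{1}{4 + r}$
$- 110 \left(\frac{1}{-110 + 33} + z{\left(F{\left(o \right)} \right)} \left(-3\right)\right) = - 110 \left(\frac{1}{-110 + 33} + \frac{1}{4 - 5} \left(-3\right)\right) = - 110 \left(\frac{1}{-77} + \frac{1}{-1} \left(-3\right)\right) = - 110 \left(- \frac{1}{77} - -3\right) = - 110 \left(- \frac{1}{77} + 3\right) = \left(-110\right) \frac{230}{77} = - \frac{2300}{7}$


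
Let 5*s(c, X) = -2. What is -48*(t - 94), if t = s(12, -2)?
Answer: 22656/5 ≈ 4531.2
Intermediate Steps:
s(c, X) = -2/5 (s(c, X) = (1/5)*(-2) = -2/5)
t = -2/5 ≈ -0.40000
-48*(t - 94) = -48*(-2/5 - 94) = -48*(-472/5) = 22656/5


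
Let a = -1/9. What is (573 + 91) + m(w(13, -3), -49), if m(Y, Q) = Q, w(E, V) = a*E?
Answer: 615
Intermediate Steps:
a = -1/9 (a = -1*1/9 = -1/9 ≈ -0.11111)
w(E, V) = -E/9
(573 + 91) + m(w(13, -3), -49) = (573 + 91) - 49 = 664 - 49 = 615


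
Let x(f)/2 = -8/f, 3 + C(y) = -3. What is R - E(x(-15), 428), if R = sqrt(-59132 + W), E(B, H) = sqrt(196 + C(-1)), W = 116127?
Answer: sqrt(56995) - sqrt(190) ≈ 224.95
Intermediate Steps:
C(y) = -6 (C(y) = -3 - 3 = -6)
x(f) = -16/f (x(f) = 2*(-8/f) = -16/f)
E(B, H) = sqrt(190) (E(B, H) = sqrt(196 - 6) = sqrt(190))
R = sqrt(56995) (R = sqrt(-59132 + 116127) = sqrt(56995) ≈ 238.74)
R - E(x(-15), 428) = sqrt(56995) - sqrt(190)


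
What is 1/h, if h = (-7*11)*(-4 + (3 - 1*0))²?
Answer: -1/77 ≈ -0.012987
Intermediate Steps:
h = -77 (h = -77*(-4 + (3 + 0))² = -77*(-4 + 3)² = -77*(-1)² = -77*1 = -77)
1/h = 1/(-77) = -1/77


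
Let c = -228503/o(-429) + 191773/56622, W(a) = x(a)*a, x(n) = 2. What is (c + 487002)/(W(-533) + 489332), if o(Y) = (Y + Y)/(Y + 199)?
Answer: 104463280997/119801922292 ≈ 0.87197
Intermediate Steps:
o(Y) = 2*Y/(199 + Y) (o(Y) = (2*Y)/(199 + Y) = 2*Y/(199 + Y))
W(a) = 2*a
c = -15028503727/245362 (c = -228503/(2*(-429)/(199 - 429)) + 191773/56622 = -228503/(2*(-429)/(-230)) + 191773*(1/56622) = -228503/(2*(-429)*(-1/230)) + 191773/56622 = -228503/429/115 + 191773/56622 = -228503*115/429 + 191773/56622 = -2388895/39 + 191773/56622 = -15028503727/245362 ≈ -61250.)
(c + 487002)/(W(-533) + 489332) = (-15028503727/245362 + 487002)/(2*(-533) + 489332) = 104463280997/(245362*(-1066 + 489332)) = (104463280997/245362)/488266 = (104463280997/245362)*(1/488266) = 104463280997/119801922292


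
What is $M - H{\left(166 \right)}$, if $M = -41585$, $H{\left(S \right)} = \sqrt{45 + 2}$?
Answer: $-41585 - \sqrt{47} \approx -41592.0$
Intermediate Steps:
$H{\left(S \right)} = \sqrt{47}$
$M - H{\left(166 \right)} = -41585 - \sqrt{47}$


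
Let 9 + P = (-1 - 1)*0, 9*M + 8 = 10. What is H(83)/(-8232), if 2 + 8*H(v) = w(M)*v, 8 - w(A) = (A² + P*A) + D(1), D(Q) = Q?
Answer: -60013/5334336 ≈ -0.011250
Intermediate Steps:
M = 2/9 (M = -8/9 + (⅑)*10 = -8/9 + 10/9 = 2/9 ≈ 0.22222)
P = -9 (P = -9 + (-1 - 1)*0 = -9 - 2*0 = -9 + 0 = -9)
w(A) = 7 - A² + 9*A (w(A) = 8 - ((A² - 9*A) + 1) = 8 - (1 + A² - 9*A) = 8 + (-1 - A² + 9*A) = 7 - A² + 9*A)
H(v) = -¼ + 725*v/648 (H(v) = -¼ + ((7 - (2/9)² + 9*(2/9))*v)/8 = -¼ + ((7 - 1*4/81 + 2)*v)/8 = -¼ + ((7 - 4/81 + 2)*v)/8 = -¼ + (725*v/81)/8 = -¼ + 725*v/648)
H(83)/(-8232) = (-¼ + (725/648)*83)/(-8232) = (-¼ + 60175/648)*(-1/8232) = (60013/648)*(-1/8232) = -60013/5334336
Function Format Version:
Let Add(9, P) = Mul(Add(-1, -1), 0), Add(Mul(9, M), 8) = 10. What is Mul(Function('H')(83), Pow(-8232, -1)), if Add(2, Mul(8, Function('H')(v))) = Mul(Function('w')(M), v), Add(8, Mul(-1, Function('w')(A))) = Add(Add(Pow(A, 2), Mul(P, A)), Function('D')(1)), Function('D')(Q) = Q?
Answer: Rational(-60013, 5334336) ≈ -0.011250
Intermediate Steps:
M = Rational(2, 9) (M = Add(Rational(-8, 9), Mul(Rational(1, 9), 10)) = Add(Rational(-8, 9), Rational(10, 9)) = Rational(2, 9) ≈ 0.22222)
P = -9 (P = Add(-9, Mul(Add(-1, -1), 0)) = Add(-9, Mul(-2, 0)) = Add(-9, 0) = -9)
Function('w')(A) = Add(7, Mul(-1, Pow(A, 2)), Mul(9, A)) (Function('w')(A) = Add(8, Mul(-1, Add(Add(Pow(A, 2), Mul(-9, A)), 1))) = Add(8, Mul(-1, Add(1, Pow(A, 2), Mul(-9, A)))) = Add(8, Add(-1, Mul(-1, Pow(A, 2)), Mul(9, A))) = Add(7, Mul(-1, Pow(A, 2)), Mul(9, A)))
Function('H')(v) = Add(Rational(-1, 4), Mul(Rational(725, 648), v)) (Function('H')(v) = Add(Rational(-1, 4), Mul(Rational(1, 8), Mul(Add(7, Mul(-1, Pow(Rational(2, 9), 2)), Mul(9, Rational(2, 9))), v))) = Add(Rational(-1, 4), Mul(Rational(1, 8), Mul(Add(7, Mul(-1, Rational(4, 81)), 2), v))) = Add(Rational(-1, 4), Mul(Rational(1, 8), Mul(Add(7, Rational(-4, 81), 2), v))) = Add(Rational(-1, 4), Mul(Rational(1, 8), Mul(Rational(725, 81), v))) = Add(Rational(-1, 4), Mul(Rational(725, 648), v)))
Mul(Function('H')(83), Pow(-8232, -1)) = Mul(Add(Rational(-1, 4), Mul(Rational(725, 648), 83)), Pow(-8232, -1)) = Mul(Add(Rational(-1, 4), Rational(60175, 648)), Rational(-1, 8232)) = Mul(Rational(60013, 648), Rational(-1, 8232)) = Rational(-60013, 5334336)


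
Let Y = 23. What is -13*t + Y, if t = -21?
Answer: 296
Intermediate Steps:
-13*t + Y = -13*(-21) + 23 = 273 + 23 = 296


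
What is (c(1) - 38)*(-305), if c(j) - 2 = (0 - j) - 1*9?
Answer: 14030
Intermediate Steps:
c(j) = -7 - j (c(j) = 2 + ((0 - j) - 1*9) = 2 + (-j - 9) = 2 + (-9 - j) = -7 - j)
(c(1) - 38)*(-305) = ((-7 - 1*1) - 38)*(-305) = ((-7 - 1) - 38)*(-305) = (-8 - 38)*(-305) = -46*(-305) = 14030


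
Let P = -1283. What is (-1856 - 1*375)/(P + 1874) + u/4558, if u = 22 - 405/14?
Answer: -142421899/37712892 ≈ -3.7765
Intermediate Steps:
u = -97/14 (u = 22 - 405/14 = -97/14 ≈ -6.9286)
(-1856 - 1*375)/(P + 1874) + u/4558 = (-1856 - 1*375)/(-1283 + 1874) - 97/14/4558 = (-1856 - 375)/591 - 97/14*1/4558 = -2231*1/591 - 97/63812 = -2231/591 - 97/63812 = -142421899/37712892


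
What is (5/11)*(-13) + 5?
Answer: -10/11 ≈ -0.90909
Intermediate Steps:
(5/11)*(-13) + 5 = -65/11 + 5 = -10/11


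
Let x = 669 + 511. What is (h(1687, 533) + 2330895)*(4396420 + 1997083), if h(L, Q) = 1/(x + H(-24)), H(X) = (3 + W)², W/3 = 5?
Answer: 22413486605871743/1504 ≈ 1.4903e+13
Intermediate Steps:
x = 1180
W = 15 (W = 3*5 = 15)
H(X) = 324 (H(X) = (3 + 15)² = 18² = 324)
h(L, Q) = 1/1504 (h(L, Q) = 1/(1180 + 324) = 1/1504)
(h(1687, 533) + 2330895)*(4396420 + 1997083) = (1/1504 + 2330895)*(4396420 + 1997083) = (3505666081/1504)*6393503 = 22413486605871743/1504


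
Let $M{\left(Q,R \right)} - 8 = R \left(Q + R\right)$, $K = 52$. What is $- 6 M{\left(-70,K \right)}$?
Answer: $5568$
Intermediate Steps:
$M{\left(Q,R \right)} = 8 + R \left(Q + R\right)$
$- 6 M{\left(-70,K \right)} = - 6 \left(8 + 52^{2} - 3640\right) = - 6 \left(8 + 2704 - 3640\right) = \left(-6\right) \left(-928\right) = 5568$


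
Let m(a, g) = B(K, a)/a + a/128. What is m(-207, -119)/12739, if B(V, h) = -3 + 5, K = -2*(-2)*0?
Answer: -43105/337532544 ≈ -0.00012771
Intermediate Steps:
K = 0 (K = 4*0 = 0)
B(V, h) = 2
m(a, g) = 2/a + a/128
m(-207, -119)/12739 = (2/(-207) + (1/128)*(-207))/12739 = (2*(-1/207) - 207/128)*(1/12739) = (-2/207 - 207/128)*(1/12739) = -43105/26496*1/12739 = -43105/337532544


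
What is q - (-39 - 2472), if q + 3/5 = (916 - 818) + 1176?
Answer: 18922/5 ≈ 3784.4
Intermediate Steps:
q = 6367/5 (q = -⅗ + ((916 - 818) + 1176) = -⅗ + (98 + 1176) = -⅗ + 1274 = 6367/5 ≈ 1273.4)
q - (-39 - 2472) = 6367/5 - (-39 - 2472) = 6367/5 - 1*(-2511) = 6367/5 + 2511 = 18922/5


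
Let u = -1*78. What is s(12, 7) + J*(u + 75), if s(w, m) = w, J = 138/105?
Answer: 282/35 ≈ 8.0571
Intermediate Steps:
u = -78
J = 46/35 (J = 138*(1/105) = 46/35 ≈ 1.3143)
s(12, 7) + J*(u + 75) = 12 + 46*(-78 + 75)/35 = 12 + (46/35)*(-3) = 12 - 138/35 = 282/35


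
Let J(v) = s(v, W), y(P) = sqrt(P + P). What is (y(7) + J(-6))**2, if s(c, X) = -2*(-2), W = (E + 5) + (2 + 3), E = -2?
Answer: (4 + sqrt(14))**2 ≈ 59.933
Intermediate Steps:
y(P) = sqrt(2)*sqrt(P) (y(P) = sqrt(2*P) = sqrt(2)*sqrt(P))
W = 8 (W = (-2 + 5) + (2 + 3) = 3 + 5 = 8)
s(c, X) = 4
J(v) = 4
(y(7) + J(-6))**2 = (sqrt(2)*sqrt(7) + 4)**2 = (sqrt(14) + 4)**2 = (4 + sqrt(14))**2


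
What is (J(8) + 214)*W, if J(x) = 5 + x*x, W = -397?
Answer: -112351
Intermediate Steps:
J(x) = 5 + x²
(J(8) + 214)*W = ((5 + 8²) + 214)*(-397) = ((5 + 64) + 214)*(-397) = (69 + 214)*(-397) = 283*(-397) = -112351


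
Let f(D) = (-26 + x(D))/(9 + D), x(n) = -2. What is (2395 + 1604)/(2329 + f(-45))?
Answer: 35991/20968 ≈ 1.7165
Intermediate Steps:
f(D) = -28/(9 + D) (f(D) = (-26 - 2)/(9 + D) = -28/(9 + D))
(2395 + 1604)/(2329 + f(-45)) = (2395 + 1604)/(2329 - 28/(9 - 45)) = 3999/(2329 - 28/(-36)) = 3999/(2329 - 28*(-1/36)) = 3999/(2329 + 7/9) = 3999/(20968/9) = 3999*(9/20968) = 35991/20968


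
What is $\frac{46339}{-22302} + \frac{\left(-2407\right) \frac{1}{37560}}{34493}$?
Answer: $- \frac{10005812201839}{4815585666360} \approx -2.0778$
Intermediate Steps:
$\frac{46339}{-22302} + \frac{\left(-2407\right) \frac{1}{37560}}{34493} = 46339 \left(- \frac{1}{22302}\right) + \left(-2407\right) \frac{1}{37560} \cdot \frac{1}{34493} = - \frac{46339}{22302} - \frac{2407}{1295557080} = - \frac{10005812201839}{4815585666360}$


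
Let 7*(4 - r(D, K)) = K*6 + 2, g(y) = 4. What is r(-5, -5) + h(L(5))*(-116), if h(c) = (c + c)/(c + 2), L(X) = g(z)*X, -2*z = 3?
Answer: -2232/11 ≈ -202.91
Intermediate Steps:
z = -3/2 (z = -1/2*3 = -3/2 ≈ -1.5000)
r(D, K) = 26/7 - 6*K/7 (r(D, K) = 4 - (K*6 + 2)/7 = 4 - (6*K + 2)/7 = 4 - (2 + 6*K)/7 = 4 + (-2/7 - 6*K/7) = 26/7 - 6*K/7)
L(X) = 4*X
h(c) = 2*c/(2 + c) (h(c) = (2*c)/(2 + c) = 2*c/(2 + c))
r(-5, -5) + h(L(5))*(-116) = (26/7 - 6/7*(-5)) + (2*(4*5)/(2 + 4*5))*(-116) = (26/7 + 30/7) + (2*20/(2 + 20))*(-116) = 8 + (2*20/22)*(-116) = 8 + (2*20*(1/22))*(-116) = 8 + (20/11)*(-116) = 8 - 2320/11 = -2232/11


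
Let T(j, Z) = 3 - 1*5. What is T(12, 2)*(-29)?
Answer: 58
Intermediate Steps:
T(j, Z) = -2 (T(j, Z) = 3 - 5 = -2)
T(12, 2)*(-29) = -2*(-29) = 58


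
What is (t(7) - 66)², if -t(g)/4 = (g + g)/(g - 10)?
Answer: 20164/9 ≈ 2240.4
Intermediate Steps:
t(g) = -8*g/(-10 + g) (t(g) = -4*(g + g)/(g - 10) = -4*2*g/(-10 + g) = -8*g/(-10 + g))
(t(7) - 66)² = (-8*7/(-10 + 7) - 66)² = (-8*7/(-3) - 66)² = (-8*7*(-⅓) - 66)² = (56/3 - 66)² = (-142/3)² = 20164/9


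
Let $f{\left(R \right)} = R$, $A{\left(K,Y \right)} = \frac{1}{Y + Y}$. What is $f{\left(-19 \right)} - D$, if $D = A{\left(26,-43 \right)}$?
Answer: $- \frac{1633}{86} \approx -18.988$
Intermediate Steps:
$A{\left(K,Y \right)} = \frac{1}{2 Y}$
$D = - \frac{1}{86}$ ($D = \frac{1}{2 \left(-43\right)} = \frac{1}{2} \left(- \frac{1}{43}\right) = - \frac{1}{86} \approx -0.011628$)
$f{\left(-19 \right)} - D = -19 - - \frac{1}{86} = -19 + \frac{1}{86} = - \frac{1633}{86}$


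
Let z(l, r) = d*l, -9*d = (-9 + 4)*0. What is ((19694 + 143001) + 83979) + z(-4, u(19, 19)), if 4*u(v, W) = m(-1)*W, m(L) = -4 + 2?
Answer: 246674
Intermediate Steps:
m(L) = -2
d = 0 (d = -(-9 + 4)*0/9 = -(-5)*0/9 = -⅑*0 = 0)
u(v, W) = -W/2 (u(v, W) = (-2*W)/4 = -W/2)
z(l, r) = 0 (z(l, r) = 0*l = 0)
((19694 + 143001) + 83979) + z(-4, u(19, 19)) = ((19694 + 143001) + 83979) + 0 = (162695 + 83979) + 0 = 246674 + 0 = 246674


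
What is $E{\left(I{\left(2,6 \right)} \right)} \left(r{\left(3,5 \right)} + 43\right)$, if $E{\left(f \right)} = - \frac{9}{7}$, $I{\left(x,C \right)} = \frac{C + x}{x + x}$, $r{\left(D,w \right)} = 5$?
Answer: $- \frac{432}{7} \approx -61.714$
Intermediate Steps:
$I{\left(x,C \right)} = \frac{C + x}{2 x}$
$E{\left(f \right)} = - \frac{9}{7}$ ($E{\left(f \right)} = \left(-9\right) \frac{1}{7} = - \frac{9}{7}$)
$E{\left(I{\left(2,6 \right)} \right)} \left(r{\left(3,5 \right)} + 43\right) = - \frac{9 \left(5 + 43\right)}{7} = \left(- \frac{9}{7}\right) 48 = - \frac{432}{7}$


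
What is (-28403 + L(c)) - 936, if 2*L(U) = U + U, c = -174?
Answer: -29513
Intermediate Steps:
L(U) = U (L(U) = (U + U)/2 = (2*U)/2 = U)
(-28403 + L(c)) - 936 = (-28403 - 174) - 936 = -28577 - 936 = -29513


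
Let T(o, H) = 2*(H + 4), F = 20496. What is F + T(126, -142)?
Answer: 20220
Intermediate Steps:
T(o, H) = 8 + 2*H (T(o, H) = 2*(4 + H) = 8 + 2*H)
F + T(126, -142) = 20496 + (8 + 2*(-142)) = 20496 + (8 - 284) = 20496 - 276 = 20220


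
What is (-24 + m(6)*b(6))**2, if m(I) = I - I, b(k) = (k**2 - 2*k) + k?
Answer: 576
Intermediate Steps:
b(k) = k**2 - k
m(I) = 0
(-24 + m(6)*b(6))**2 = (-24 + 0*(6*(-1 + 6)))**2 = (-24 + 0*(6*5))**2 = (-24 + 0*30)**2 = (-24 + 0)**2 = (-24)**2 = 576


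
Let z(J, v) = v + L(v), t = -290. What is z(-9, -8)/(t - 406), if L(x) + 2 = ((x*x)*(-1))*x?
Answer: -251/348 ≈ -0.72126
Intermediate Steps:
L(x) = -2 - x**3 (L(x) = -2 + ((x*x)*(-1))*x = -2 + (x**2*(-1))*x = -2 + (-x**2)*x = -2 - x**3)
z(J, v) = -2 + v - v**3 (z(J, v) = v + (-2 - v**3) = -2 + v - v**3)
z(-9, -8)/(t - 406) = (-2 - 8 - 1*(-8)**3)/(-290 - 406) = (-2 - 8 - 1*(-512))/(-696) = -(-2 - 8 + 512)/696 = -1/696*502 = -251/348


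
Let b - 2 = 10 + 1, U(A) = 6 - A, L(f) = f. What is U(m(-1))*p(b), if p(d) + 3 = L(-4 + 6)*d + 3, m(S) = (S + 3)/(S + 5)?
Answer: 143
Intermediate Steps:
m(S) = (3 + S)/(5 + S)
b = 13 (b = 2 + (10 + 1) = 2 + 11 = 13)
p(d) = 2*d (p(d) = -3 + ((-4 + 6)*d + 3) = -3 + (2*d + 3) = -3 + (3 + 2*d) = 2*d)
U(m(-1))*p(b) = (6 - (3 - 1)/(5 - 1))*(2*13) = (6 - 2/4)*26 = (6 - 1*1/2)*26 = (6 - 1/2)*26 = (11/2)*26 = 143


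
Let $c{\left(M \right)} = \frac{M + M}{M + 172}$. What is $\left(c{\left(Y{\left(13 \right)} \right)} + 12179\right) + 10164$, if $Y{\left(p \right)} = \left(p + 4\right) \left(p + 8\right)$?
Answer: $\frac{11820161}{529} \approx 22344.0$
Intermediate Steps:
$Y{\left(p \right)} = \left(4 + p\right) \left(8 + p\right)$
$c{\left(M \right)} = \frac{2 M}{172 + M}$
$\left(c{\left(Y{\left(13 \right)} \right)} + 12179\right) + 10164 = \left(\frac{2 \left(32 + 13^{2} + 12 \cdot 13\right)}{172 + \left(32 + 13^{2} + 12 \cdot 13\right)} + 12179\right) + 10164 = \left(\frac{2 \left(32 + 169 + 156\right)}{172 + \left(32 + 169 + 156\right)} + 12179\right) + 10164 = \left(2 \cdot 357 \frac{1}{172 + 357} + 12179\right) + 10164 = \left(2 \cdot 357 \cdot \frac{1}{529} + 12179\right) + 10164 = \left(\frac{714}{529} + 12179\right) + 10164 = \frac{6443405}{529} + 10164 = \frac{11820161}{529}$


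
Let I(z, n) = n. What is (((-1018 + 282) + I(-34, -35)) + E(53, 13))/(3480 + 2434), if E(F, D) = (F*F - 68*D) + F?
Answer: 1207/5914 ≈ 0.20409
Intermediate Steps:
E(F, D) = F + F**2 - 68*D (E(F, D) = (F**2 - 68*D) + F = F + F**2 - 68*D)
(((-1018 + 282) + I(-34, -35)) + E(53, 13))/(3480 + 2434) = (((-1018 + 282) - 35) + (53 + 53**2 - 68*13))/(3480 + 2434) = ((-736 - 35) + (53 + 2809 - 884))/5914 = (-771 + 1978)*(1/5914) = 1207*(1/5914) = 1207/5914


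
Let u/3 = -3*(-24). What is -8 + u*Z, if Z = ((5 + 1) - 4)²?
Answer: 856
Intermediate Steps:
u = 216 (u = 3*(-3*(-24)) = 3*72 = 216)
Z = 4 (Z = (6 - 4)² = 2² = 4)
-8 + u*Z = -8 + 216*4 = -8 + 864 = 856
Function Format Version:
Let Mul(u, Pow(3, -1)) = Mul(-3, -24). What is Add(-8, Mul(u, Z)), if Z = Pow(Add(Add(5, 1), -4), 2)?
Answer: 856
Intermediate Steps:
u = 216 (u = Mul(3, Mul(-3, -24)) = Mul(3, 72) = 216)
Z = 4 (Z = Pow(Add(6, -4), 2) = Pow(2, 2) = 4)
Add(-8, Mul(u, Z)) = Add(-8, Mul(216, 4)) = Add(-8, 864) = 856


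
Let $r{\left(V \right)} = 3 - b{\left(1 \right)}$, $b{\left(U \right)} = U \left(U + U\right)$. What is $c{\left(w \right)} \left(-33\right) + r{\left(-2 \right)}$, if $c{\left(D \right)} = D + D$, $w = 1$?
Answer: $-65$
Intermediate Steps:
$c{\left(D \right)} = 2 D$
$b{\left(U \right)} = 2 U^{2}$ ($b{\left(U \right)} = U 2 U = 2 U^{2}$)
$r{\left(V \right)} = 1$ ($r{\left(V \right)} = 3 - 2 \cdot 1^{2} = 3 - 2 \cdot 1 = 3 - 2 = 1$)
$c{\left(w \right)} \left(-33\right) + r{\left(-2 \right)} = 2 \cdot 1 \left(-33\right) + 1 = 2 \left(-33\right) + 1 = -66 + 1 = -65$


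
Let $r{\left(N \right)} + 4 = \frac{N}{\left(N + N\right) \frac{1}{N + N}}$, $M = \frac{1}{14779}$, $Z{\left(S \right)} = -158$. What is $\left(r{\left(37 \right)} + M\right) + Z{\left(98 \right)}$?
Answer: $- \frac{1847374}{14779} \approx -125.0$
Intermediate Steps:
$M = \frac{1}{14779} \approx 6.7664 \cdot 10^{-5}$
$r{\left(N \right)} = -4 + N$ ($r{\left(N \right)} = -4 + \frac{N}{\left(N + N\right) \frac{1}{N + N}} = -4 + \frac{N}{2 N \frac{1}{2 N}} = -4 + \frac{N}{1} = -4 + N 1 = -4 + N$)
$\left(r{\left(37 \right)} + M\right) + Z{\left(98 \right)} = \left(\left(-4 + 37\right) + \frac{1}{14779}\right) - 158 = \left(33 + \frac{1}{14779}\right) - 158 = \frac{487708}{14779} - 158 = - \frac{1847374}{14779}$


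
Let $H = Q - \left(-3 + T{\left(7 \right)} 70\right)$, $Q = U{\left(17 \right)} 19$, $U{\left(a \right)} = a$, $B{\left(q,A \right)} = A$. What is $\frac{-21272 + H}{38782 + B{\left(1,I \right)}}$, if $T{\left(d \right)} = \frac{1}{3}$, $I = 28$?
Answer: $- \frac{31454}{58215} \approx -0.54031$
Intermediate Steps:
$T{\left(d \right)} = \frac{1}{3}$
$Q = 323$ ($Q = 17 \cdot 19 = 323$)
$H = \frac{908}{3}$ ($H = 323 - \left(-3 + \frac{1}{3} \cdot 70\right) = 323 - \left(-3 + \frac{70}{3}\right) = 323 - \frac{61}{3} = \frac{908}{3} \approx 302.67$)
$\frac{-21272 + H}{38782 + B{\left(1,I \right)}} = \frac{-21272 + \frac{908}{3}}{38782 + 28} = - \frac{62908}{3 \cdot 38810} = \left(- \frac{62908}{3}\right) \frac{1}{38810} = - \frac{31454}{58215}$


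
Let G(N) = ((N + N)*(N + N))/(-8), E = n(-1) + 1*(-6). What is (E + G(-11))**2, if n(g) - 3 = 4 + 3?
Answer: 12769/4 ≈ 3192.3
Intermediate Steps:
n(g) = 10 (n(g) = 3 + (4 + 3) = 3 + 7 = 10)
E = 4 (E = 10 + 1*(-6) = 10 - 6 = 4)
G(N) = -N**2/2 (G(N) = ((2*N)*(2*N))*(-1/8) = (4*N**2)*(-1/8) = -N**2/2)
(E + G(-11))**2 = (4 - 1/2*(-11)**2)**2 = (4 - 1/2*121)**2 = (4 - 121/2)**2 = (-113/2)**2 = 12769/4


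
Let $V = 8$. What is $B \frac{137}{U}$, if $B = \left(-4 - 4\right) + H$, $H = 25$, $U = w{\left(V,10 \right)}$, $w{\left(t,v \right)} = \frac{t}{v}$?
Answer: $\frac{11645}{4} \approx 2911.3$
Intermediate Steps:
$U = \frac{4}{5}$ ($U = \frac{8}{10} = 8 \cdot \frac{1}{10} = \frac{4}{5} \approx 0.8$)
$B = 17$ ($B = \left(-4 - 4\right) + 25 = -8 + 25 = 17$)
$B \frac{137}{U} = 17 \frac{137}{\frac{4}{5}} = 17 \cdot 137 \cdot \frac{5}{4} = 17 \cdot \frac{685}{4} = \frac{11645}{4}$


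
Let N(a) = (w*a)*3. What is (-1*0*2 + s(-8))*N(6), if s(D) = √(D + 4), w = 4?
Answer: 144*I ≈ 144.0*I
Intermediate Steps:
N(a) = 12*a (N(a) = (4*a)*3 = 12*a)
s(D) = √(4 + D)
(-1*0*2 + s(-8))*N(6) = (-1*0*2 + √(4 - 8))*(12*6) = (0*2 + √(-4))*72 = (0 + 2*I)*72 = (2*I)*72 = 144*I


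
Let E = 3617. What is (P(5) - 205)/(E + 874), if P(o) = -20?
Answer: -25/499 ≈ -0.050100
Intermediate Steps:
(P(5) - 205)/(E + 874) = (-20 - 205)/(3617 + 874) = -225/4491 = -225*1/4491 = -25/499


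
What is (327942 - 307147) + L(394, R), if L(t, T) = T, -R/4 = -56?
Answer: 21019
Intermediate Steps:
R = 224 (R = -4*(-56) = 224)
(327942 - 307147) + L(394, R) = (327942 - 307147) + 224 = 20795 + 224 = 21019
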